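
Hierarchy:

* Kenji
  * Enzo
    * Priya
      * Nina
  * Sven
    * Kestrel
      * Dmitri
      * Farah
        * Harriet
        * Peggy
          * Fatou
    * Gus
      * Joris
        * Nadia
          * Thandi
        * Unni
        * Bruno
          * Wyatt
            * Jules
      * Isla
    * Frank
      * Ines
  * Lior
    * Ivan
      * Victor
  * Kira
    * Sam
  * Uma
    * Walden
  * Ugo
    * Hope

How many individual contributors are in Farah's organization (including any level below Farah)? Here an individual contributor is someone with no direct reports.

2

The people in Farah's organization with no one reporting to them are Fatou, Harriet. That is 2.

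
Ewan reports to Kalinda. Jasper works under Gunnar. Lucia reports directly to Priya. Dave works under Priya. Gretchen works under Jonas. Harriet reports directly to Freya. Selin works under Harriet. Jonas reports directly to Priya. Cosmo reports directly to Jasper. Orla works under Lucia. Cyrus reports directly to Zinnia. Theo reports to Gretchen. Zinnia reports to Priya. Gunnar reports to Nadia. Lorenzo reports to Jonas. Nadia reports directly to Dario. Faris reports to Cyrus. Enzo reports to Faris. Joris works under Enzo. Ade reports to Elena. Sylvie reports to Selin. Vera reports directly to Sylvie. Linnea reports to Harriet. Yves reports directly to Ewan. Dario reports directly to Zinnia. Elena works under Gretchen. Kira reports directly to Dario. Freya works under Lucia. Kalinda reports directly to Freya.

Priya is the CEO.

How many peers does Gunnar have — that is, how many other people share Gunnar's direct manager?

0

Gunnar reports to Nadia, and Nadia has no other direct reports. Gunnar has 0 peers.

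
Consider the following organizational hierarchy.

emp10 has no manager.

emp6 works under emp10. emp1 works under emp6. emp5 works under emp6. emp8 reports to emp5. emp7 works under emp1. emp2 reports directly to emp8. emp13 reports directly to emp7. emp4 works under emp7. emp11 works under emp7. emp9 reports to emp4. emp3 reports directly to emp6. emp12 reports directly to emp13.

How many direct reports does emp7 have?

3

emp7 directly manages emp13, emp4, emp11. That is 3 direct reports.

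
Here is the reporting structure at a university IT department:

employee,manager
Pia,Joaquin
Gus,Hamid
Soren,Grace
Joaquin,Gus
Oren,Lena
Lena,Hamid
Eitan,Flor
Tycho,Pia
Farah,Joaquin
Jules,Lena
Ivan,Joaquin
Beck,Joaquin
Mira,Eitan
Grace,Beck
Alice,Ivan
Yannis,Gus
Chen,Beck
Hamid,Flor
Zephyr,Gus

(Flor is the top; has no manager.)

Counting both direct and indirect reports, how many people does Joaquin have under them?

9

Joaquin directly manages Ivan, Beck, Pia, Farah. Under Ivan: Alice (1). Under Beck: Grace, Soren, Chen (3). Under Pia: Tycho (1). Farah has no reports. So Joaquin's organization is 4 direct reports plus everyone under them: 2 + 4 + 2 + 1 = 9.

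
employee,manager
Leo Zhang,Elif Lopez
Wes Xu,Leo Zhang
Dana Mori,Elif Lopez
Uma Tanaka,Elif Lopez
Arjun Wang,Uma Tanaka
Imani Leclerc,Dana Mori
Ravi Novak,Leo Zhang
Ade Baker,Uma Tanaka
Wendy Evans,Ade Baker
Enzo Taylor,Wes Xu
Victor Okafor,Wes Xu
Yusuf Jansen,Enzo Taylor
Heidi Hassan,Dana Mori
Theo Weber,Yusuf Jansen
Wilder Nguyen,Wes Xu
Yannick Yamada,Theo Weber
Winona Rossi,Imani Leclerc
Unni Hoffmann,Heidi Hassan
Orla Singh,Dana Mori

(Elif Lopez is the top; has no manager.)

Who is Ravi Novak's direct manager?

Leo Zhang

Ravi Novak reports directly to Leo Zhang.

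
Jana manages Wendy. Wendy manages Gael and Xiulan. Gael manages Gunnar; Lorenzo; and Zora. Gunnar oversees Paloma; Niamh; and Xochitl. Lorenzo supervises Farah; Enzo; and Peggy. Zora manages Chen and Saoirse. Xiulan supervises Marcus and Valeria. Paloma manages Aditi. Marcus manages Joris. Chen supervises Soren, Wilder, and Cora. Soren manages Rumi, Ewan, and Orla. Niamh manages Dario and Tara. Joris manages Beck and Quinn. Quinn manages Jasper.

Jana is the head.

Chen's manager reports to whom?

Gael

Chen reports to Zora, and Zora reports to Gael. So Chen's skip-level manager is Gael.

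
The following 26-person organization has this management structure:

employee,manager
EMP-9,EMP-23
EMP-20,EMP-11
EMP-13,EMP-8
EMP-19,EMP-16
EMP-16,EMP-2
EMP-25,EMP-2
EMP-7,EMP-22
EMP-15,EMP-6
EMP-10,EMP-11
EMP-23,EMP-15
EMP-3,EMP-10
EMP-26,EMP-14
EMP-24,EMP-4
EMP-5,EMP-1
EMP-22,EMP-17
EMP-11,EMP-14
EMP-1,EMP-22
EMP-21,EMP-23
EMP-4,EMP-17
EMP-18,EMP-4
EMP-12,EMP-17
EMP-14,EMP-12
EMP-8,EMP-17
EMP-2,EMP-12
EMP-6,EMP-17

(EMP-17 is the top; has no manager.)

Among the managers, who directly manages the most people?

Direct-report counts: EMP-17 has 5; EMP-6 has 1; EMP-15 has 1; EMP-23 has 2; EMP-4 has 2; EMP-12 has 2; EMP-2 has 2; EMP-16 has 1; EMP-14 has 2; EMP-11 has 2; EMP-10 has 1; EMP-22 has 2; EMP-1 has 1; EMP-8 has 1. The largest is 5, held by EMP-17.

EMP-17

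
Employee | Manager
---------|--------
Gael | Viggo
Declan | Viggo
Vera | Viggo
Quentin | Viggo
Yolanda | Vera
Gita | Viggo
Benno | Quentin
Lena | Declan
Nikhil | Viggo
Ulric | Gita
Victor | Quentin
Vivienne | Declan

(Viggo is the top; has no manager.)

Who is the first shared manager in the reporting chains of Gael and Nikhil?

Gael's chain of managers is Viggo. Nikhil's chain of managers is Viggo. The first manager that appears in both chains is Viggo.

Viggo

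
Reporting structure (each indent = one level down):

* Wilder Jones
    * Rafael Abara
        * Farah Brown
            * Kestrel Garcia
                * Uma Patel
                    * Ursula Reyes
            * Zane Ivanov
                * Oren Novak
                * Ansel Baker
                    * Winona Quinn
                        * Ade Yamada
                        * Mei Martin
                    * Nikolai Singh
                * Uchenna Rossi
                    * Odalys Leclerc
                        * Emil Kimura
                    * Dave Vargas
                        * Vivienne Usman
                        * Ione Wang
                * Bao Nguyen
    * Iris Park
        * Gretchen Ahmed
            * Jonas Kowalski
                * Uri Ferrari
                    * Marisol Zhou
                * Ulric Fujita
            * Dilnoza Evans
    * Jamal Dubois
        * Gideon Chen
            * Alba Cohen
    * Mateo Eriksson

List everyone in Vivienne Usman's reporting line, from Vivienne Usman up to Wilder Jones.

Vivienne Usman reports to Dave Vargas. Dave Vargas reports to Uchenna Rossi. Uchenna Rossi reports to Zane Ivanov. Zane Ivanov reports to Farah Brown. Farah Brown reports to Rafael Abara. Rafael Abara reports to Wilder Jones. Wilder Jones is at the top.

Vivienne Usman -> Dave Vargas -> Uchenna Rossi -> Zane Ivanov -> Farah Brown -> Rafael Abara -> Wilder Jones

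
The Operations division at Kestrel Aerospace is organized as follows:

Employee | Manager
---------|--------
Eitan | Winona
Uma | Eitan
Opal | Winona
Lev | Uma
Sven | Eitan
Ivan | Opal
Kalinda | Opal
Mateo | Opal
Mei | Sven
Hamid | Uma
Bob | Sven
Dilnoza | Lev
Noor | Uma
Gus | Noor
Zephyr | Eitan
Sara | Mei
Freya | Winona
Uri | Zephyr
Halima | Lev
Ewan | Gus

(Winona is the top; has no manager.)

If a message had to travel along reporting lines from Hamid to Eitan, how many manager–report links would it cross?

2

Hamid is in Eitan's organization: the chain from Hamid up to Eitan is Hamid → Uma → Eitan, which is 2 links.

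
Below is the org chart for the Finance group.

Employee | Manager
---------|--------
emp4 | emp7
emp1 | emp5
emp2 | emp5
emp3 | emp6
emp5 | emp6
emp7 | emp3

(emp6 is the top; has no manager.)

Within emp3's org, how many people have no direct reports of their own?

1

The only person in emp3's organization with no one reporting to them is emp4. That is 1.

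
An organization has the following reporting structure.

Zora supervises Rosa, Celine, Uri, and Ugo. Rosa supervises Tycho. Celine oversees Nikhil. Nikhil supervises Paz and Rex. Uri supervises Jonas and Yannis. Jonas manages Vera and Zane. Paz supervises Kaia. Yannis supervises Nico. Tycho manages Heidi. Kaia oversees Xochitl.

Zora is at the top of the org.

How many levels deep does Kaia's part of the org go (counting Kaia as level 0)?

The longest chain under Kaia runs Kaia → Xochitl, which is 1 level below Kaia.

1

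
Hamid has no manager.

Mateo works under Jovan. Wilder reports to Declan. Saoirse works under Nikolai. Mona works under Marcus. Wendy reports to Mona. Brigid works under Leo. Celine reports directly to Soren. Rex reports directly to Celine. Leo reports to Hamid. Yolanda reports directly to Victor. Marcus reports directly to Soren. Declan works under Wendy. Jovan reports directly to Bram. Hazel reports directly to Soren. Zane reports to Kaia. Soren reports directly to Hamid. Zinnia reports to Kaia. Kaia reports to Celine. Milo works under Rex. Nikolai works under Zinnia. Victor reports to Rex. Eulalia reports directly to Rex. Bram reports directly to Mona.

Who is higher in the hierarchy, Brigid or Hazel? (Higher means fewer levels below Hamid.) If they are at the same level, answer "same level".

same level

Both Brigid and Hazel are 2 levels below Hamid.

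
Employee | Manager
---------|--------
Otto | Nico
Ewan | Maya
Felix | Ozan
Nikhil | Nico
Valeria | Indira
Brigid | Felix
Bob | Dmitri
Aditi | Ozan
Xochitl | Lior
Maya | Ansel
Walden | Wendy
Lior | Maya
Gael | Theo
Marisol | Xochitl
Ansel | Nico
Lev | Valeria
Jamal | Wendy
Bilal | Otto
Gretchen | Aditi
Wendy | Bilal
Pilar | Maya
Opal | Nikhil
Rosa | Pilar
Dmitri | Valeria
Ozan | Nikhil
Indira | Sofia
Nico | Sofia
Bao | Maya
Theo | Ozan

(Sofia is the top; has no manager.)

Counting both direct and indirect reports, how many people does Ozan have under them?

6

Ozan directly manages Felix, Aditi, Theo. Under Felix: Brigid (1). Under Aditi: Gretchen (1). Under Theo: Gael (1). So Ozan's organization is 3 direct reports plus everyone under them: 2 + 2 + 2 = 6.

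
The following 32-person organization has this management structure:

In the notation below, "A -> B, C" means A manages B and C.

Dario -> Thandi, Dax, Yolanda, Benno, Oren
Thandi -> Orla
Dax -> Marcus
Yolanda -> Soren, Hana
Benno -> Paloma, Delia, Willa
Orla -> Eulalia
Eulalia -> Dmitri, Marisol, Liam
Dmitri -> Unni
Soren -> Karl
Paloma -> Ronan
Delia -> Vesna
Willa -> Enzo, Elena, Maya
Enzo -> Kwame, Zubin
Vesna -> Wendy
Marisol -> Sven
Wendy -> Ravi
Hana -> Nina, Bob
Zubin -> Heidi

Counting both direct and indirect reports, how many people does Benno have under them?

13

Benno directly manages Paloma, Delia, Willa. Under Paloma: Ronan (1). Under Delia: Vesna, Wendy, Ravi (3). Under Willa: Maya, Elena, Enzo, Zubin, Heidi, Kwame (6). So Benno's organization is 3 direct reports plus everyone under them: 2 + 4 + 7 = 13.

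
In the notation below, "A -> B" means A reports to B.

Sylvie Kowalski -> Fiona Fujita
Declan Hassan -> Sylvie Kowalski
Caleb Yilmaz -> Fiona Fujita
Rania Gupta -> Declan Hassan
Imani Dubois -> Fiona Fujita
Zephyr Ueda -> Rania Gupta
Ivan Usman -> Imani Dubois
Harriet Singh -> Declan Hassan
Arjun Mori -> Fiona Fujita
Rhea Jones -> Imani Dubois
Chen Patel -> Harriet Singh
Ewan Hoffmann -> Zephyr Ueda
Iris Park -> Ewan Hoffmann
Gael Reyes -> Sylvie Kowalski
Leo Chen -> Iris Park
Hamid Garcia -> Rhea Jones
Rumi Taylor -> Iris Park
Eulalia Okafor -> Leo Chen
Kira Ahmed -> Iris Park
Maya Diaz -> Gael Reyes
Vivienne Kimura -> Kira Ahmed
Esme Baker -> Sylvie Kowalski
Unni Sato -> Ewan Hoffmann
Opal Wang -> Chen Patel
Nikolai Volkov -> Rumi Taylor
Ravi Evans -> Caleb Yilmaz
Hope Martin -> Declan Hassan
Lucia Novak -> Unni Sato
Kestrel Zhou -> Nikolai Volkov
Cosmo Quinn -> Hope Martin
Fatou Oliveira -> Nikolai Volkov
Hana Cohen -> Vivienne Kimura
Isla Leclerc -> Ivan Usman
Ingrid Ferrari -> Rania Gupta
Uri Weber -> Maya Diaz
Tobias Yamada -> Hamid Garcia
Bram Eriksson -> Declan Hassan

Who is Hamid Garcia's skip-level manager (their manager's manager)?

Hamid Garcia reports to Rhea Jones, and Rhea Jones reports to Imani Dubois. So Hamid Garcia's skip-level manager is Imani Dubois.

Imani Dubois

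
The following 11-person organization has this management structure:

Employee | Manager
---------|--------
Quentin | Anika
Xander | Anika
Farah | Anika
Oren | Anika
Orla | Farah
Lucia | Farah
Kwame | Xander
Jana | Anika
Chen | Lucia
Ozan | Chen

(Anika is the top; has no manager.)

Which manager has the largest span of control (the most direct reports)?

Anika

Direct-report counts: Anika has 5; Farah has 2; Lucia has 1; Chen has 1; Xander has 1. The largest is 5, held by Anika.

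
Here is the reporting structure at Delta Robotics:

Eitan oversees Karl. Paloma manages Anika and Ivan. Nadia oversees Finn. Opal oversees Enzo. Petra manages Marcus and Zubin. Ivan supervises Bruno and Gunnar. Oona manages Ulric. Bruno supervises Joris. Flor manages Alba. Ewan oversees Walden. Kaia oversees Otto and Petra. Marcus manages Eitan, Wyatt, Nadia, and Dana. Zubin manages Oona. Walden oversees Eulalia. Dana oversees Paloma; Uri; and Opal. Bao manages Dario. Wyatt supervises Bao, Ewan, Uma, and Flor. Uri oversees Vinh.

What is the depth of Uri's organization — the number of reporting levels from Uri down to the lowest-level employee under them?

1

The longest chain under Uri runs Uri → Vinh, which is 1 level below Uri.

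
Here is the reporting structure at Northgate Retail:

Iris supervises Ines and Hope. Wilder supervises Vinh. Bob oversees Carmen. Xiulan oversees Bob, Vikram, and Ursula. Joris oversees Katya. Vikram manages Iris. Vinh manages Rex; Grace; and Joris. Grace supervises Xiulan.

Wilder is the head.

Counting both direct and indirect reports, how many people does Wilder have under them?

Wilder directly manages Vinh. Under Vinh: Joris, Katya, Grace, Xiulan, Ursula, Vikram, Iris, Hope, Ines, Bob, Carmen, Rex (12). That's 13 in total.

13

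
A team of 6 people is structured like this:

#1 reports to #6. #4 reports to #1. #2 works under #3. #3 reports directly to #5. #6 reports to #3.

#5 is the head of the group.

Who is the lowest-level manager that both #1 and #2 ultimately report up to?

#1's chain of managers is #6, #3, #5. #2's chain of managers is #3, #5. The first manager that appears in both chains is #3.

#3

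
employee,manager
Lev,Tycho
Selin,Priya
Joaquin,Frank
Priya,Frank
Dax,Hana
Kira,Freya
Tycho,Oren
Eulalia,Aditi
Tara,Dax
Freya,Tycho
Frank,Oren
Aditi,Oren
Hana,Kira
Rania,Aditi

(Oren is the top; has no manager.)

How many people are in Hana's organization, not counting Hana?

2

Hana directly manages Dax. Under Dax: Tara (1). That's 2 in total.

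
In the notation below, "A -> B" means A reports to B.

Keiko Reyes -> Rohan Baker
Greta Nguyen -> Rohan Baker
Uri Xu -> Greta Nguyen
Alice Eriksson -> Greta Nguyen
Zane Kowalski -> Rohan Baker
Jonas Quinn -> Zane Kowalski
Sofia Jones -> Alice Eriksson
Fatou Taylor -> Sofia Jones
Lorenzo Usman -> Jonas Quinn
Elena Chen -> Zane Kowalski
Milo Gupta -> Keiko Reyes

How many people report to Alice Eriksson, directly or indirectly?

Alice Eriksson directly manages Sofia Jones. Under Sofia Jones: Fatou Taylor (1). That's 2 in total.

2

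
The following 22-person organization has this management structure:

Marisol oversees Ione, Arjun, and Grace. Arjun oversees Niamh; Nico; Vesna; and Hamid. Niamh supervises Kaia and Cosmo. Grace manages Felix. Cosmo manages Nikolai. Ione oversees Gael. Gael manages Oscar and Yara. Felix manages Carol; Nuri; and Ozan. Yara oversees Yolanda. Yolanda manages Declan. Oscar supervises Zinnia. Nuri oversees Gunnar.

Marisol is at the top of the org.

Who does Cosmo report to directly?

Cosmo reports directly to Niamh.

Niamh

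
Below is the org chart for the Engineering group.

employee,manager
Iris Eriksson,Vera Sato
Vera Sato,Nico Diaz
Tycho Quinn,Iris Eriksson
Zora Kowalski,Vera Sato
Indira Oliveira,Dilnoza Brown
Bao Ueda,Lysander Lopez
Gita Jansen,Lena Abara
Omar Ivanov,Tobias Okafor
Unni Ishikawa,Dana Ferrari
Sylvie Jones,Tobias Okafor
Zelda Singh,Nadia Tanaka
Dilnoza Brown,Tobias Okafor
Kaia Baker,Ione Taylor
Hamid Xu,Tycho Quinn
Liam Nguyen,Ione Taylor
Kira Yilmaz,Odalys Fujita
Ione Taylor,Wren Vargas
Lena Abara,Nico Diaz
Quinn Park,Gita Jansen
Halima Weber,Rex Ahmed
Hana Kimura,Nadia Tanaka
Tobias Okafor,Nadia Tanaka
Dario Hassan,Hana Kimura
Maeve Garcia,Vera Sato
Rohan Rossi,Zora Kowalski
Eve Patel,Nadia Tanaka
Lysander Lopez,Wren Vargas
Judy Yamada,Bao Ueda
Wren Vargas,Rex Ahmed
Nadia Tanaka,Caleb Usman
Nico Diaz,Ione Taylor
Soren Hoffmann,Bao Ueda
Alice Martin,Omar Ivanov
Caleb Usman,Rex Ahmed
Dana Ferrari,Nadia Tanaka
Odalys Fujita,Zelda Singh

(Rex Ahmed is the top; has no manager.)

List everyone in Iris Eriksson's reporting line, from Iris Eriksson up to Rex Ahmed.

Iris Eriksson -> Vera Sato -> Nico Diaz -> Ione Taylor -> Wren Vargas -> Rex Ahmed

Iris Eriksson reports to Vera Sato. Vera Sato reports to Nico Diaz. Nico Diaz reports to Ione Taylor. Ione Taylor reports to Wren Vargas. Wren Vargas reports to Rex Ahmed. Rex Ahmed is at the top.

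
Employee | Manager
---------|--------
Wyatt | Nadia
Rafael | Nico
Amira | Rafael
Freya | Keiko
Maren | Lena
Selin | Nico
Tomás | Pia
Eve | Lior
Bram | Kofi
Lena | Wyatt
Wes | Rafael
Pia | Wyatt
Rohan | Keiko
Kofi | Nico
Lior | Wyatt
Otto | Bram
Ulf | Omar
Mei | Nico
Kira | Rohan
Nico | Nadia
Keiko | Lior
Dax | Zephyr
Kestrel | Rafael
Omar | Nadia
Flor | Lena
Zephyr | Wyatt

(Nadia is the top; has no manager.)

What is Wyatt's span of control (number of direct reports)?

4

Wyatt directly manages Lior, Pia, Zephyr, Lena. That is 4 direct reports.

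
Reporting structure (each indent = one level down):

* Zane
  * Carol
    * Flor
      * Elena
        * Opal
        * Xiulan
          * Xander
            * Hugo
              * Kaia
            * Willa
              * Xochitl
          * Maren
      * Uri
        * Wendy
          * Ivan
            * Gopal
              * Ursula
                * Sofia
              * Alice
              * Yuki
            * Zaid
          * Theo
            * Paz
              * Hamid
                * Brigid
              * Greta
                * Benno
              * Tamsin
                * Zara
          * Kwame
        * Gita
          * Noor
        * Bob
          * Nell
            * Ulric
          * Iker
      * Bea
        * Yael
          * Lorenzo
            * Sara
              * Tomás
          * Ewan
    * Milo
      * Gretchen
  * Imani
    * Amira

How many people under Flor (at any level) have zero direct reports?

The people in Flor's organization with no one reporting to them are Ewan, Tomás, Iker, Ulric, Noor, Kwame, Zara, Benno, Brigid, Zaid, Yuki, Alice, Sofia, Maren, Xochitl, Kaia, Opal. That is 17.

17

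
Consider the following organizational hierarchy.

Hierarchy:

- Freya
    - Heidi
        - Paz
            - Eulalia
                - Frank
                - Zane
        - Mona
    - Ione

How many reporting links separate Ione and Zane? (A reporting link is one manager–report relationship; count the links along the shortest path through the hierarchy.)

Ione is 1 level below Freya, and Zane is 4 levels below Freya (their lowest common manager). The shortest path runs up from Ione to Freya and back down to Zane: 1 + 4 = 5 links.

5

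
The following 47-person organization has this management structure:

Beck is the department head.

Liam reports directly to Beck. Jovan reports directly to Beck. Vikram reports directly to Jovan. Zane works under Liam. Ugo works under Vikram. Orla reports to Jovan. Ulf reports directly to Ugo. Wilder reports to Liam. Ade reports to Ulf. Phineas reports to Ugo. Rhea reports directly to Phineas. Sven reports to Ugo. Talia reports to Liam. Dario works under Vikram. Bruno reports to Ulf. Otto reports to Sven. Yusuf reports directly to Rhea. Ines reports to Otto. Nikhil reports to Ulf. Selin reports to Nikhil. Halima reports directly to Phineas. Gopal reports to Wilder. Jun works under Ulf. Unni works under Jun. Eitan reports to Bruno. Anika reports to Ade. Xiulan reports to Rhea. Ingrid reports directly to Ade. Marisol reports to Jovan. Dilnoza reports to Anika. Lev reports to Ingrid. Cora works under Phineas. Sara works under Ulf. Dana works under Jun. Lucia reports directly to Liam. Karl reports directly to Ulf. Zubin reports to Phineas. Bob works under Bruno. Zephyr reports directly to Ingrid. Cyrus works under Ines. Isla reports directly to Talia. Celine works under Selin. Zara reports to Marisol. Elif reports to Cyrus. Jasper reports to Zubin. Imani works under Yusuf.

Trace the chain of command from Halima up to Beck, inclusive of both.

Halima -> Phineas -> Ugo -> Vikram -> Jovan -> Beck

Halima reports to Phineas. Phineas reports to Ugo. Ugo reports to Vikram. Vikram reports to Jovan. Jovan reports to Beck. Beck is at the top.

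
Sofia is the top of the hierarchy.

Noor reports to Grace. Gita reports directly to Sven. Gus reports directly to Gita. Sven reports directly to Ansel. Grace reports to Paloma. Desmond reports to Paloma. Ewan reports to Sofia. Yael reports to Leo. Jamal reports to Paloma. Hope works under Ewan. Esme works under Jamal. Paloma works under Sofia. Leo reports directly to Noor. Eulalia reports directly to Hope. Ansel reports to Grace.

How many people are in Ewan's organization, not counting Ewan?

2

Ewan directly manages Hope. Under Hope: Eulalia (1). That's 2 in total.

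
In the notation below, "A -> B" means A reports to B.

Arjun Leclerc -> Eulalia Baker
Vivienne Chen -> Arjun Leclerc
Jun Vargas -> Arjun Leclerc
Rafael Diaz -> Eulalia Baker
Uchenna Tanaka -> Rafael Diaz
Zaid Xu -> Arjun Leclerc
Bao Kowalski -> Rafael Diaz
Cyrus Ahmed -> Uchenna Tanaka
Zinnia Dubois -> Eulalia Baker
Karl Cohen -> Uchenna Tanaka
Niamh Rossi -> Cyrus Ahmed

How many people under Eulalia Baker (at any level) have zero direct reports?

7

The people in Eulalia Baker's organization with no one reporting to them are Zinnia Dubois, Bao Kowalski, Karl Cohen, Niamh Rossi, Zaid Xu, Jun Vargas, Vivienne Chen. That is 7.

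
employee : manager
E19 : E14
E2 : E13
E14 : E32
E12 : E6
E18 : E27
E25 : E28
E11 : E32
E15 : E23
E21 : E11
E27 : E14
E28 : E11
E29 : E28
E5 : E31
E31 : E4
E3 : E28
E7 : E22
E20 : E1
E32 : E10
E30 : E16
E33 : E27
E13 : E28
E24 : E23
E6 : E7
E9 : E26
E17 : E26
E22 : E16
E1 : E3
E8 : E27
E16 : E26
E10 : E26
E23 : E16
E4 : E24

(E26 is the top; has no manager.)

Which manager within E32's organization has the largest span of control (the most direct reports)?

Direct-report counts within E32's organization: E32 has 2; E11 has 2; E28 has 4; E3 has 1; E1 has 1; E13 has 1; E14 has 2; E27 has 3. The largest is 4, held by E28.

E28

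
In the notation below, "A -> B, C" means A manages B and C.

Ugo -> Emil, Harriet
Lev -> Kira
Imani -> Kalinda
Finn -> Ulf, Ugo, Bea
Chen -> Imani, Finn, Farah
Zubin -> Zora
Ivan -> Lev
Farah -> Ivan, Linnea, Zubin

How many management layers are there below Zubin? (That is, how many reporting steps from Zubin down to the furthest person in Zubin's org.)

The longest chain under Zubin runs Zubin → Zora, which is 1 level below Zubin.

1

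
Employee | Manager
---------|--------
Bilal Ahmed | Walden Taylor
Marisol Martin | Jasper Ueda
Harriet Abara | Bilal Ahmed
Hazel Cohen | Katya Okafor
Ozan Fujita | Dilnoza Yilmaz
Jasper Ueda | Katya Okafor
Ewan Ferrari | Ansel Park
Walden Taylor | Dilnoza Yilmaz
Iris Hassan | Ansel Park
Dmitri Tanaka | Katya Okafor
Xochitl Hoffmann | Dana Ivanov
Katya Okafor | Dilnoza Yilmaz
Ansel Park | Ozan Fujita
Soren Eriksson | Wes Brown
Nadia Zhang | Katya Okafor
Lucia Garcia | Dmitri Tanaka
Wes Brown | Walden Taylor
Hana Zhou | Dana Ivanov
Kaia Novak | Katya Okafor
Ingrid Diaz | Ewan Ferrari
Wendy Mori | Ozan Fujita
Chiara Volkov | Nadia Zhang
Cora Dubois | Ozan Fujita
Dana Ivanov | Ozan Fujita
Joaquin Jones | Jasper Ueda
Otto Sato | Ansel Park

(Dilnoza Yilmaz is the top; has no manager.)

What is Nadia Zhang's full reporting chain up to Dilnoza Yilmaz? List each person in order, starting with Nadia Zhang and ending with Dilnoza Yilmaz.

Nadia Zhang -> Katya Okafor -> Dilnoza Yilmaz

Nadia Zhang reports to Katya Okafor. Katya Okafor reports to Dilnoza Yilmaz. Dilnoza Yilmaz is at the top.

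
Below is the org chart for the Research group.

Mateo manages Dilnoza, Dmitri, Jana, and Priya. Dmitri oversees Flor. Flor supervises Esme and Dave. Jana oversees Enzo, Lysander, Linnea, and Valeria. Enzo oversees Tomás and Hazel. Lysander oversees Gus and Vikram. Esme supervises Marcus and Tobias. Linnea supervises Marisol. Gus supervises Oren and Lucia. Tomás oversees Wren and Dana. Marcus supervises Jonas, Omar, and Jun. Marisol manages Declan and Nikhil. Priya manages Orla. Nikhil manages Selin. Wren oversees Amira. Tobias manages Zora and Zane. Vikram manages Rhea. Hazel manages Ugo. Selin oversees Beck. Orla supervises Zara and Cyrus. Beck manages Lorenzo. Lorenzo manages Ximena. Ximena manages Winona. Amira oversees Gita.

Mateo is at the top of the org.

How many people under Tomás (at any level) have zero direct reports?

2

The people in Tomás's organization with no one reporting to them are Dana, Gita. That is 2.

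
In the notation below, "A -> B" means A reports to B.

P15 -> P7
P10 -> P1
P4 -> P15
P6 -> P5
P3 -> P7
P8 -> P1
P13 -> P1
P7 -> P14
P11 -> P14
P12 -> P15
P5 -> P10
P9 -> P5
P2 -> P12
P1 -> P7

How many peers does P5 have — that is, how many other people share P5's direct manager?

0

P5 reports to P10, and P10 has no other direct reports. P5 has 0 peers.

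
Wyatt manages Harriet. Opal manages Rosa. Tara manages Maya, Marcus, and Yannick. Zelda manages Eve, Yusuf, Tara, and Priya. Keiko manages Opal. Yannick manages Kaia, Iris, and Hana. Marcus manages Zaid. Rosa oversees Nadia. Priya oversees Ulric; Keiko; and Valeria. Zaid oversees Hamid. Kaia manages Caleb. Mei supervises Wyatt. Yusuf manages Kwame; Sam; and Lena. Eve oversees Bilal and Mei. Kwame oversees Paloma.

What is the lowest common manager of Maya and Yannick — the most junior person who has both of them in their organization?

Tara

Maya's chain of managers is Tara, Zelda. Yannick's chain of managers is Tara, Zelda. The first manager that appears in both chains is Tara.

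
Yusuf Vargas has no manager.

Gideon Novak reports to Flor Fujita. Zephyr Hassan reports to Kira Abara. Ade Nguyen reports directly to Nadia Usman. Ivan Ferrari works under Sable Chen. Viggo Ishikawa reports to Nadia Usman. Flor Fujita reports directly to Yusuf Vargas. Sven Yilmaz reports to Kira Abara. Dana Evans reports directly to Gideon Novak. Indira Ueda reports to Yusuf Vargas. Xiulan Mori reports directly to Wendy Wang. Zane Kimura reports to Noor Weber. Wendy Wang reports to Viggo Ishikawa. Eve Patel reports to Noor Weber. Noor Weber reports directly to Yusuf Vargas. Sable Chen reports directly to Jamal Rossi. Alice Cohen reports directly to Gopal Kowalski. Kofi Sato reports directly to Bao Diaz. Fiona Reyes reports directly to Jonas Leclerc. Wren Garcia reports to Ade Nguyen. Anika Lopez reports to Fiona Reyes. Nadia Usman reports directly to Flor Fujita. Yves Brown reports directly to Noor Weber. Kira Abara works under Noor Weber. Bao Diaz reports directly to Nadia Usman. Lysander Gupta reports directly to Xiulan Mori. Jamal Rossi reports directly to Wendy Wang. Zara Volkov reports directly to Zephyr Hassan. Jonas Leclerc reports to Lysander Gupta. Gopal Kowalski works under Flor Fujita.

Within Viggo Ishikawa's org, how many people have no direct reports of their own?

The people in Viggo Ishikawa's organization with no one reporting to them are Anika Lopez, Ivan Ferrari. That is 2.

2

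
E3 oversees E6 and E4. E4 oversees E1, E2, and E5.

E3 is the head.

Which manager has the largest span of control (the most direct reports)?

E4

Direct-report counts: E3 has 2; E4 has 3. The largest is 3, held by E4.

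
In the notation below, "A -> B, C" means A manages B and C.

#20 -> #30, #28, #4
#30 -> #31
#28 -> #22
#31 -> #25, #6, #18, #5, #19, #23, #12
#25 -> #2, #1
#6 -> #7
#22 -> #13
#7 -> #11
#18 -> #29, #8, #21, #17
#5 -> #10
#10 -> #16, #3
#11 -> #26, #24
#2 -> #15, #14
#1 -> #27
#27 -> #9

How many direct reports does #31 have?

#31 directly manages #25, #6, #18, #5, #19, #23, #12. That is 7 direct reports.

7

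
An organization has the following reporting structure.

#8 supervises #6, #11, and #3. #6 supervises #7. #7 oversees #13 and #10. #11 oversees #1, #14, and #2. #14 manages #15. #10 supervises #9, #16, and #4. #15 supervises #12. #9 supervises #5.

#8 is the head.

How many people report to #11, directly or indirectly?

5

#11 directly manages #1, #14, #2. #1 has no reports. Under #14: #15, #12 (2). #2 has no reports. So #11's organization is 3 direct reports plus everyone under them: 1 + 3 + 1 = 5.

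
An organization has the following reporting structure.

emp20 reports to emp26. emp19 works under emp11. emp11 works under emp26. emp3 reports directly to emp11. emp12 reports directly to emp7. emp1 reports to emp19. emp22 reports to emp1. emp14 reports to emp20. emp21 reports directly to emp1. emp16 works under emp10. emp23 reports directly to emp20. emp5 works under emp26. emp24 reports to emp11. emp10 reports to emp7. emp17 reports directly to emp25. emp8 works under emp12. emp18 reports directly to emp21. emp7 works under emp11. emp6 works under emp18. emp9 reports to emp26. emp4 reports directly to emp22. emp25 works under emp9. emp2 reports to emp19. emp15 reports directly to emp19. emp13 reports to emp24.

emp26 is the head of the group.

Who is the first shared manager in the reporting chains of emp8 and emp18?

emp8's chain of managers is emp12, emp7, emp11, emp26. emp18's chain of managers is emp21, emp1, emp19, emp11, emp26. The first manager that appears in both chains is emp11.

emp11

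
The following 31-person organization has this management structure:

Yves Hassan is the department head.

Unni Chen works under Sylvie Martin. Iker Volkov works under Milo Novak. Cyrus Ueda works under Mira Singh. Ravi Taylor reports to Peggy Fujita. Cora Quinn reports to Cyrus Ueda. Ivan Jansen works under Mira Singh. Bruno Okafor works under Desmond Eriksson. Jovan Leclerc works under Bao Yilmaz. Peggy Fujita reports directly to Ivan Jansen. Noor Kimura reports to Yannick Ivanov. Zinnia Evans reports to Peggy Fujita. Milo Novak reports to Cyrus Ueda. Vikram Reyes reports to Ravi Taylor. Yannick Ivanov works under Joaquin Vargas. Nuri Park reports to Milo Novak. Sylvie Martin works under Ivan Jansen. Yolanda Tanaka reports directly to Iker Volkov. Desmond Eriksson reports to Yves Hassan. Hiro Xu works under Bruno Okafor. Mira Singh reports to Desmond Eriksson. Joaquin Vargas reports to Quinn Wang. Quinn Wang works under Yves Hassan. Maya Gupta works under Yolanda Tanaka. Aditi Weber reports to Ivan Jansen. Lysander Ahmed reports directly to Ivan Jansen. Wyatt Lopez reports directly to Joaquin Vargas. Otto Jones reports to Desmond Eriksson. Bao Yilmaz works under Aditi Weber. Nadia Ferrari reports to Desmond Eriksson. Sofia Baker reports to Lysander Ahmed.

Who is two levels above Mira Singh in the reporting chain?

Yves Hassan

Mira Singh reports to Desmond Eriksson, and Desmond Eriksson reports to Yves Hassan. So Mira Singh's skip-level manager is Yves Hassan.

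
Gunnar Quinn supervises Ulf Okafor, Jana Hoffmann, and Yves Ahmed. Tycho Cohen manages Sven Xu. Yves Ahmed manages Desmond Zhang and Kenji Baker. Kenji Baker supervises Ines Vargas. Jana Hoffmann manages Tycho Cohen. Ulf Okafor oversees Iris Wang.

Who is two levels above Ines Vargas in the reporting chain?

Yves Ahmed

Ines Vargas reports to Kenji Baker, and Kenji Baker reports to Yves Ahmed. So Ines Vargas's skip-level manager is Yves Ahmed.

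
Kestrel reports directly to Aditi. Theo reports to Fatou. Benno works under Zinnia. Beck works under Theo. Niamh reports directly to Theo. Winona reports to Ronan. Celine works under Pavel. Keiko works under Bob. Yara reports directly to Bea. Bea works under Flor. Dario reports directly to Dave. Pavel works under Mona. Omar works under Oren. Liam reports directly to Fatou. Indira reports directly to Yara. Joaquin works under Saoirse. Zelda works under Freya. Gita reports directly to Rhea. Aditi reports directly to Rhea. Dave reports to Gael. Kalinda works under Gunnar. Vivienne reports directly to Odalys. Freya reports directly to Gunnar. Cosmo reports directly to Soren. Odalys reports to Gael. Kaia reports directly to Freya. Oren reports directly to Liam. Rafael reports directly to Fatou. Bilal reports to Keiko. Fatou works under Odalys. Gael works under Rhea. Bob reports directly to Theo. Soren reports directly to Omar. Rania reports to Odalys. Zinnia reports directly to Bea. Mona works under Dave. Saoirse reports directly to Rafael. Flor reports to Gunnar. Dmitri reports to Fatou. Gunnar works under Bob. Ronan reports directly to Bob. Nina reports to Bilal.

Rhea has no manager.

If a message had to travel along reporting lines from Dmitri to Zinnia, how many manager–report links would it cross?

7

Dmitri is 1 level below Fatou, and Zinnia is 6 levels below Fatou (their lowest common manager). The shortest path runs up from Dmitri to Fatou and back down to Zinnia: 1 + 6 = 7 links.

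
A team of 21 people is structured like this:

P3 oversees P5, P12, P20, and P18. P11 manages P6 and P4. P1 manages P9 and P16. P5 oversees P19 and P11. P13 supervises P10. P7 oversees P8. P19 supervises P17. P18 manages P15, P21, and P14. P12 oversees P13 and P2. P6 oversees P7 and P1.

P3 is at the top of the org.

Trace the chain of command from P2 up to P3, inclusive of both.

P2 -> P12 -> P3

P2 reports to P12. P12 reports to P3. P3 is at the top.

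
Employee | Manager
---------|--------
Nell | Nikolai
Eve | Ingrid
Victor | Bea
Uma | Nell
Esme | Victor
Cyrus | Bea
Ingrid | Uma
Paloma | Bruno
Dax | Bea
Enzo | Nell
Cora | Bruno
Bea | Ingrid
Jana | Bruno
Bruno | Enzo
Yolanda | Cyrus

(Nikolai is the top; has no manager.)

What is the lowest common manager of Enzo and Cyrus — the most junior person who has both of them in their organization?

Enzo's chain of managers is Nell, Nikolai. Cyrus's chain of managers is Bea, Ingrid, Uma, Nell, Nikolai. The first manager that appears in both chains is Nell.

Nell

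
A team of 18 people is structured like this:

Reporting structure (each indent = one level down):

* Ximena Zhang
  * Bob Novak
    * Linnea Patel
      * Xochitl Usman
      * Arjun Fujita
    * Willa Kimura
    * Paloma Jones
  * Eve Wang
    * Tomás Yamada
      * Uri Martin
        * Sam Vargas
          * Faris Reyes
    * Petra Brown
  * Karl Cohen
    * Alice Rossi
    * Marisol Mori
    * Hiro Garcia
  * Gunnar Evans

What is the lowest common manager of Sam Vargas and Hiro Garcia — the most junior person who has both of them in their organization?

Sam Vargas's chain of managers is Uri Martin, Tomás Yamada, Eve Wang, Ximena Zhang. Hiro Garcia's chain of managers is Karl Cohen, Ximena Zhang. The first manager that appears in both chains is Ximena Zhang.

Ximena Zhang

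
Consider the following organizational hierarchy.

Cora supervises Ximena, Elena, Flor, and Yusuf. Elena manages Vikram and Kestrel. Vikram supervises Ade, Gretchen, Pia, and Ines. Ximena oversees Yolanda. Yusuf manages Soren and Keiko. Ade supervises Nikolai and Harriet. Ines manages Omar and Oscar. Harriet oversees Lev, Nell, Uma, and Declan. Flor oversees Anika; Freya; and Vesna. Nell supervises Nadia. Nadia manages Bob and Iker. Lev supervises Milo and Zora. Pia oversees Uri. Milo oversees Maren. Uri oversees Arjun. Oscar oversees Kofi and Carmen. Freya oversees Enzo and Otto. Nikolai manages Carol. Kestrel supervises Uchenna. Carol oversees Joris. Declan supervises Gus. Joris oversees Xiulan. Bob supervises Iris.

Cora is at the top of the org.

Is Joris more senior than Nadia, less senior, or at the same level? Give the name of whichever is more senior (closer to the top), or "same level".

same level

Both Joris and Nadia are 6 levels below Cora.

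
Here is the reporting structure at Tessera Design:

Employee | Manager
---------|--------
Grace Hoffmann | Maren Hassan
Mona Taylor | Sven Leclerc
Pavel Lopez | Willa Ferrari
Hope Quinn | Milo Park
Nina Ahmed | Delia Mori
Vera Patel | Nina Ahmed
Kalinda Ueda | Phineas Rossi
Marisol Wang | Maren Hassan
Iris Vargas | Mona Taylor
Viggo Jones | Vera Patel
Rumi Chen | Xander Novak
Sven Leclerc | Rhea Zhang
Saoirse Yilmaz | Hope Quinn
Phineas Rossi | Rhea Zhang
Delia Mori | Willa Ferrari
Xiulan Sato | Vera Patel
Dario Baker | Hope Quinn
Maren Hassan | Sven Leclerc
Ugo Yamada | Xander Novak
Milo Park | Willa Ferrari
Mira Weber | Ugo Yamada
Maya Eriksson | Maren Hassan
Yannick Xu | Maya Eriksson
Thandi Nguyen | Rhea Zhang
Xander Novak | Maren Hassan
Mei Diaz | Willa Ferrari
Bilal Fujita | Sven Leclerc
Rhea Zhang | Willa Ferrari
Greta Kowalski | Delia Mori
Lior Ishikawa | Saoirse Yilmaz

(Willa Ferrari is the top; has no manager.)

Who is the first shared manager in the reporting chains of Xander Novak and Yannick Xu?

Xander Novak's chain of managers is Maren Hassan, Sven Leclerc, Rhea Zhang, Willa Ferrari. Yannick Xu's chain of managers is Maya Eriksson, Maren Hassan, Sven Leclerc, Rhea Zhang, Willa Ferrari. The first manager that appears in both chains is Maren Hassan.

Maren Hassan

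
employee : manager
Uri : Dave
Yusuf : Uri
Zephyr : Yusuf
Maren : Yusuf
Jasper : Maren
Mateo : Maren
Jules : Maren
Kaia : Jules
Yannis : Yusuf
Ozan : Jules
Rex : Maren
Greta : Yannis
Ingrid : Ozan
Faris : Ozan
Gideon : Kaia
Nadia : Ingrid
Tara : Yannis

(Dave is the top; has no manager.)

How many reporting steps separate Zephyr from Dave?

Chain from Zephyr up to Dave: Zephyr → Yusuf → Uri → Dave. That is 3 steps up, so Zephyr is 3 levels below Dave.

3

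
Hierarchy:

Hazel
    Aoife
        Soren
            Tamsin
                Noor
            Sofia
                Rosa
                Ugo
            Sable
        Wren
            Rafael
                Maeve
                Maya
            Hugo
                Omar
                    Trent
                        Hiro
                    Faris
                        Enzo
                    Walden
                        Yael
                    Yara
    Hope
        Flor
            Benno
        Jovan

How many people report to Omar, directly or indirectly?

Omar directly manages Trent, Faris, Walden, Yara. Under Trent: Hiro (1). Under Faris: Enzo (1). Under Walden: Yael (1). Yara has no reports. So Omar's organization is 4 direct reports plus everyone under them: 2 + 2 + 2 + 1 = 7.

7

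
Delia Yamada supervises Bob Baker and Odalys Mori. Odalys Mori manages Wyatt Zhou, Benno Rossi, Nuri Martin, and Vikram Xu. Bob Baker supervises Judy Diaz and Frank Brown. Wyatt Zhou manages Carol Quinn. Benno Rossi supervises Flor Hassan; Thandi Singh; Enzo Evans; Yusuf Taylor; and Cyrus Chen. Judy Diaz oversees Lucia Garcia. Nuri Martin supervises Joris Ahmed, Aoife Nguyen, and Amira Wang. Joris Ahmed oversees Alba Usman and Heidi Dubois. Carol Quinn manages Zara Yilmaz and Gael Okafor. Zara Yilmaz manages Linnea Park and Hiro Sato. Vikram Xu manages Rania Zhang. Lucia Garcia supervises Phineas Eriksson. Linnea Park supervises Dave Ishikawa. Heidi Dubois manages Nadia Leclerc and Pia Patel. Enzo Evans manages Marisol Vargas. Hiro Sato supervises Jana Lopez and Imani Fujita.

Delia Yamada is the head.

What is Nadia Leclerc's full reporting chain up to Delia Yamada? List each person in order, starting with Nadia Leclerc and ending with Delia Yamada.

Nadia Leclerc reports to Heidi Dubois. Heidi Dubois reports to Joris Ahmed. Joris Ahmed reports to Nuri Martin. Nuri Martin reports to Odalys Mori. Odalys Mori reports to Delia Yamada. Delia Yamada is at the top.

Nadia Leclerc -> Heidi Dubois -> Joris Ahmed -> Nuri Martin -> Odalys Mori -> Delia Yamada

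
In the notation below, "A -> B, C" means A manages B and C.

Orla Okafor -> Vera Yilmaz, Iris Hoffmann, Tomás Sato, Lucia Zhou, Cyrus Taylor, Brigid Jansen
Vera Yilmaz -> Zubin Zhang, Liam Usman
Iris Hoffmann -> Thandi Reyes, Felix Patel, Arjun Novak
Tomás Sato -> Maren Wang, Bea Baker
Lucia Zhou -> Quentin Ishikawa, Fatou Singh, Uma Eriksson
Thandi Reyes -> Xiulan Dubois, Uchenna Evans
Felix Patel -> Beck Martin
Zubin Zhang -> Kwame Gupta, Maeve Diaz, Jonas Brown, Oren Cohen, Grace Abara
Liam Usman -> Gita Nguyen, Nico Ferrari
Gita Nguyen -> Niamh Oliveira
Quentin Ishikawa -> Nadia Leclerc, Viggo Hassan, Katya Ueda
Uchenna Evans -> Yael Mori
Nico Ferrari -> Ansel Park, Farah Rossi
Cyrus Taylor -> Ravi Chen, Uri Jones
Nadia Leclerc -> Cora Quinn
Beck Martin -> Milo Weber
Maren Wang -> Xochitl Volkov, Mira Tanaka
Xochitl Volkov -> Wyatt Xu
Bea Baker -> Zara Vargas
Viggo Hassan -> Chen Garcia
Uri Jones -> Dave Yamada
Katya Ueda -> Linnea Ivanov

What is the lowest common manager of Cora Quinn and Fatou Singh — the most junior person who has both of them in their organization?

Cora Quinn's chain of managers is Nadia Leclerc, Quentin Ishikawa, Lucia Zhou, Orla Okafor. Fatou Singh's chain of managers is Lucia Zhou, Orla Okafor. The first manager that appears in both chains is Lucia Zhou.

Lucia Zhou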